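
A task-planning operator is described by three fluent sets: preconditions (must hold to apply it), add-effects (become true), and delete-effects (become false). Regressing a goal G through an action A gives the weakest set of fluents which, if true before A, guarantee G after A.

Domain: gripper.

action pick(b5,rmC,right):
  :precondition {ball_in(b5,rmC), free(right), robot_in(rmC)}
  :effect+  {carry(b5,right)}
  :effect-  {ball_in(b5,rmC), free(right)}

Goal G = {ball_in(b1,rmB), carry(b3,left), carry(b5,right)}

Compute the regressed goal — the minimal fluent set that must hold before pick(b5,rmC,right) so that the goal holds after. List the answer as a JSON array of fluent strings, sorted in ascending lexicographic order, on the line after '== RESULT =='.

Compute (G \ add) ∪ pre:
  G ∩ del = {}  (empty — regression defined)
  G \ add = {ball_in(b1,rmB), carry(b3,left), carry(b5,right)} \ {carry(b5,right)} = {ball_in(b1,rmB), carry(b3,left)}
  ∪ pre   = {ball_in(b1,rmB), carry(b3,left)} ∪ {ball_in(b5,rmC), free(right), robot_in(rmC)}
          = {ball_in(b1,rmB), ball_in(b5,rmC), carry(b3,left), free(right), robot_in(rmC)}

== RESULT ==
["ball_in(b1,rmB)", "ball_in(b5,rmC)", "carry(b3,left)", "free(right)", "robot_in(rmC)"]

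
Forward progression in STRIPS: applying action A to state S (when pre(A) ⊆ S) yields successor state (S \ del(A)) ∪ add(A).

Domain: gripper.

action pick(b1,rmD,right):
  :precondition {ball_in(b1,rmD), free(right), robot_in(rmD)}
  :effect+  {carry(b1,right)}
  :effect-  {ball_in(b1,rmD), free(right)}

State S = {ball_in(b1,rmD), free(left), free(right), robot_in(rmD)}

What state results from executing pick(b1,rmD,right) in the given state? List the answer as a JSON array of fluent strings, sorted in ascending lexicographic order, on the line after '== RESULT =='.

Progress:
  pre ⊆ S: {ball_in(b1,rmD), free(right), robot_in(rmD)} ⊆ S  — applicable
  S \ del = {free(left), robot_in(rmD)}
  ∪ add   = {carry(b1,right), free(left), robot_in(rmD)}

== RESULT ==
["carry(b1,right)", "free(left)", "robot_in(rmD)"]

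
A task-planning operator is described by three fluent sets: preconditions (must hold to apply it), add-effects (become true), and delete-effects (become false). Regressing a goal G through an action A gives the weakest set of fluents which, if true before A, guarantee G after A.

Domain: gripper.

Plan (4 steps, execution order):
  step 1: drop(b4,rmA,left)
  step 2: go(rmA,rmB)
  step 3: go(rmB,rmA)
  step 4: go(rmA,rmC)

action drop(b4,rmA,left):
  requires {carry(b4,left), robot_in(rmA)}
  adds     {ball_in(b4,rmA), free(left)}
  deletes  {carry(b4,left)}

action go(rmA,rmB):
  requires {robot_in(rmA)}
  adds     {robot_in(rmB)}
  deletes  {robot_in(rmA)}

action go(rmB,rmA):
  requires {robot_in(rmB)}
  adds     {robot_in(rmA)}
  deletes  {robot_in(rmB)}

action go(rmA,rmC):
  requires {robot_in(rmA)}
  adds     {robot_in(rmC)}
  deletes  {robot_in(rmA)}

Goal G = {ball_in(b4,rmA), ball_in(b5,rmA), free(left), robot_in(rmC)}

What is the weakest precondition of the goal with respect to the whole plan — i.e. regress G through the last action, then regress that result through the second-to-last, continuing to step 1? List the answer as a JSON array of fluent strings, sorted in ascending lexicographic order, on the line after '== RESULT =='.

Regress step by step:
  through step 4 (go(rmA,rmC)): drop {robot_in(rmC)}, keep {ball_in(b4,rmA), ball_in(b5,rmA), free(left)}, require {robot_in(rmA)}
    → {ball_in(b4,rmA), ball_in(b5,rmA), free(left), robot_in(rmA)}
  through step 3 (go(rmB,rmA)): drop {robot_in(rmA)}, keep {ball_in(b4,rmA), ball_in(b5,rmA), free(left)}, require {robot_in(rmB)}
    → {ball_in(b4,rmA), ball_in(b5,rmA), free(left), robot_in(rmB)}
  through step 2 (go(rmA,rmB)): drop {robot_in(rmB)}, keep {ball_in(b4,rmA), ball_in(b5,rmA), free(left)}, require {robot_in(rmA)}
    → {ball_in(b4,rmA), ball_in(b5,rmA), free(left), robot_in(rmA)}
  through step 1 (drop(b4,rmA,left)): drop {ball_in(b4,rmA), free(left)}, keep {ball_in(b5,rmA), robot_in(rmA)}, require {carry(b4,left), robot_in(rmA)}
    → {ball_in(b5,rmA), carry(b4,left), robot_in(rmA)}

== RESULT ==
["ball_in(b5,rmA)", "carry(b4,left)", "robot_in(rmA)"]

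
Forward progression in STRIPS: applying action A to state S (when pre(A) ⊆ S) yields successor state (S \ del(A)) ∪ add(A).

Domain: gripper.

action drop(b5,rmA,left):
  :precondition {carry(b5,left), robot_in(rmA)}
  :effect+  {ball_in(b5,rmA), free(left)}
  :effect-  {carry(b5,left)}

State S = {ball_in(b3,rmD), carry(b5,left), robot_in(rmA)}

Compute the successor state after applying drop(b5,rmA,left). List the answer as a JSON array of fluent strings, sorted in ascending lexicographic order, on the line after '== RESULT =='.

Progress:
  pre ⊆ S: {carry(b5,left), robot_in(rmA)} ⊆ S  — applicable
  S \ del = {ball_in(b3,rmD), robot_in(rmA)}
  ∪ add   = {ball_in(b3,rmD), ball_in(b5,rmA), free(left), robot_in(rmA)}

== RESULT ==
["ball_in(b3,rmD)", "ball_in(b5,rmA)", "free(left)", "robot_in(rmA)"]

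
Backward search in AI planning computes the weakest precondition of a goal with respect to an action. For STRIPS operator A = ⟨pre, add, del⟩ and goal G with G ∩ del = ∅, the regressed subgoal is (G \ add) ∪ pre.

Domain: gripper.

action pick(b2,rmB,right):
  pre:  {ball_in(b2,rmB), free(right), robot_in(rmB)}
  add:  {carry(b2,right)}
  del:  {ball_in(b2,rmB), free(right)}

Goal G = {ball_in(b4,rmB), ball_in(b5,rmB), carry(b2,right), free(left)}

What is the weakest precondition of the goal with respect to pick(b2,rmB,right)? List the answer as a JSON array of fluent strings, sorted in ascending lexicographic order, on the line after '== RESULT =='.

Regress:
  G ∩ del = {}  (empty — regression defined)
  G \ add = {ball_in(b4,rmB), ball_in(b5,rmB), carry(b2,right), free(left)} \ {carry(b2,right)} = {ball_in(b4,rmB), ball_in(b5,rmB), free(left)}
  ∪ pre   = {ball_in(b4,rmB), ball_in(b5,rmB), free(left)} ∪ {ball_in(b2,rmB), free(right), robot_in(rmB)}
          = {ball_in(b2,rmB), ball_in(b4,rmB), ball_in(b5,rmB), free(left), free(right), robot_in(rmB)}

== RESULT ==
["ball_in(b2,rmB)", "ball_in(b4,rmB)", "ball_in(b5,rmB)", "free(left)", "free(right)", "robot_in(rmB)"]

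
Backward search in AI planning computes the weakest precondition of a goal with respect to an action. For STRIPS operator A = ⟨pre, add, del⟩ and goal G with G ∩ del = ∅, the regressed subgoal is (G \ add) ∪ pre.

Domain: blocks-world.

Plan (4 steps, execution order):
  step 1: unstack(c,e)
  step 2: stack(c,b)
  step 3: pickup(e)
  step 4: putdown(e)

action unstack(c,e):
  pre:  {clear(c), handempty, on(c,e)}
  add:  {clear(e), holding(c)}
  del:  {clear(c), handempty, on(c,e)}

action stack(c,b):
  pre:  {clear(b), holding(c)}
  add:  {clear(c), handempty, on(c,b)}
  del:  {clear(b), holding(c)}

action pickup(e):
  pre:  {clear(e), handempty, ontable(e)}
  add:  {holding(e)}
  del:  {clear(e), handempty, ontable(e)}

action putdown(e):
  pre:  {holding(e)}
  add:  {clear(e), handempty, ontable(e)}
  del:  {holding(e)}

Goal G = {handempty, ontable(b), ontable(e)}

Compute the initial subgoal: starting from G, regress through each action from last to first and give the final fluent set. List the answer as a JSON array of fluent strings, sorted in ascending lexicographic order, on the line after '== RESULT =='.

Regress step by step:
  through step 4 (putdown(e)): drop {handempty, ontable(e)}, keep {ontable(b)}, require {holding(e)}
    → {holding(e), ontable(b)}
  through step 3 (pickup(e)): drop {holding(e)}, keep {ontable(b)}, require {clear(e), handempty, ontable(e)}
    → {clear(e), handempty, ontable(b), ontable(e)}
  through step 2 (stack(c,b)): drop {handempty}, keep {clear(e), ontable(b), ontable(e)}, require {clear(b), holding(c)}
    → {clear(b), clear(e), holding(c), ontable(b), ontable(e)}
  through step 1 (unstack(c,e)): drop {clear(e), holding(c)}, keep {clear(b), ontable(b), ontable(e)}, require {clear(c), handempty, on(c,e)}
    → {clear(b), clear(c), handempty, on(c,e), ontable(b), ontable(e)}

== RESULT ==
["clear(b)", "clear(c)", "handempty", "on(c,e)", "ontable(b)", "ontable(e)"]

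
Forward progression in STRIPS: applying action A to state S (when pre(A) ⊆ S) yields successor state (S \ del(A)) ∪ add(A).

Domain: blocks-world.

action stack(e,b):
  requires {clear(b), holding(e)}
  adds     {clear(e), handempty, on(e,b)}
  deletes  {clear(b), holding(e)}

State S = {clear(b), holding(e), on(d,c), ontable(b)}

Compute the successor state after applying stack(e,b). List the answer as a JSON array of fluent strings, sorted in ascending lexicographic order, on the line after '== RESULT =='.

Progress:
  pre ⊆ S: {clear(b), holding(e)} ⊆ S  — applicable
  S \ del = {on(d,c), ontable(b)}
  ∪ add   = {clear(e), handempty, on(d,c), on(e,b), ontable(b)}

== RESULT ==
["clear(e)", "handempty", "on(d,c)", "on(e,b)", "ontable(b)"]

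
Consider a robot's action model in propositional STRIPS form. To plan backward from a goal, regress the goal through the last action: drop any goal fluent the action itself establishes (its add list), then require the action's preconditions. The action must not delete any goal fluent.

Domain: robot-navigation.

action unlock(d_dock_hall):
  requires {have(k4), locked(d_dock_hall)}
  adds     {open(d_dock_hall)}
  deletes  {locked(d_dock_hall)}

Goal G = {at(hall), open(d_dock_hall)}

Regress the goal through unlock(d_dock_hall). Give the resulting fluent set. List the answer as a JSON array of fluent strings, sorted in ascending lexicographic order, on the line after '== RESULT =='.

Compute (G \ add) ∪ pre:
  G ∩ del = {}  (empty — regression defined)
  G \ add = {at(hall), open(d_dock_hall)} \ {open(d_dock_hall)} = {at(hall)}
  ∪ pre   = {at(hall)} ∪ {have(k4), locked(d_dock_hall)}
          = {at(hall), have(k4), locked(d_dock_hall)}

== RESULT ==
["at(hall)", "have(k4)", "locked(d_dock_hall)"]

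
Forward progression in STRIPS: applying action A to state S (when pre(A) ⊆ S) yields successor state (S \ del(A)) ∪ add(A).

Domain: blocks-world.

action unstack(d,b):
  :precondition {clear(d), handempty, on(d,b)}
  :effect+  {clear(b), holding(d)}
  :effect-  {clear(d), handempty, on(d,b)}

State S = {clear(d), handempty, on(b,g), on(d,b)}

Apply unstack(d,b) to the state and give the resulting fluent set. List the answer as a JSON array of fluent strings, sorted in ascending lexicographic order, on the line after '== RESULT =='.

Compute (S \ del) ∪ add:
  pre ⊆ S: {clear(d), handempty, on(d,b)} ⊆ S  — applicable
  S \ del = {on(b,g)}
  ∪ add   = {clear(b), holding(d), on(b,g)}

== RESULT ==
["clear(b)", "holding(d)", "on(b,g)"]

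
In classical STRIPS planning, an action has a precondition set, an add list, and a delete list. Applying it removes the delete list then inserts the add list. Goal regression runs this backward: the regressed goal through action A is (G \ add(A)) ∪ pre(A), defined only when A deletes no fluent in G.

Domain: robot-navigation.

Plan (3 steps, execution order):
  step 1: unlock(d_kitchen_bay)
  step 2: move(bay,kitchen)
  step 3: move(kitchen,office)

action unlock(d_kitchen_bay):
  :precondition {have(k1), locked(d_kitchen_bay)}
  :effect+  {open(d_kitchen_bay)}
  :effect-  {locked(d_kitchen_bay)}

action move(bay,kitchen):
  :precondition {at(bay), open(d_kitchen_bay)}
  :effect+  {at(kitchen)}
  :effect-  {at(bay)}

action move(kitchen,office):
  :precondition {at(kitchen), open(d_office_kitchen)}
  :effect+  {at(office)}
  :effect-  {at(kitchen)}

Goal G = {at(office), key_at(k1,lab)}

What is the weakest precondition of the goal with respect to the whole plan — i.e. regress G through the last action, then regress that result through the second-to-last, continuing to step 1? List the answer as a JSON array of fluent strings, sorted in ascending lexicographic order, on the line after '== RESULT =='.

Work backward from the goal:
  through step 3 (move(kitchen,office)): drop {at(office)}, keep {key_at(k1,lab)}, require {at(kitchen), open(d_office_kitchen)}
    → {at(kitchen), key_at(k1,lab), open(d_office_kitchen)}
  through step 2 (move(bay,kitchen)): drop {at(kitchen)}, keep {key_at(k1,lab), open(d_office_kitchen)}, require {at(bay), open(d_kitchen_bay)}
    → {at(bay), key_at(k1,lab), open(d_kitchen_bay), open(d_office_kitchen)}
  through step 1 (unlock(d_kitchen_bay)): drop {open(d_kitchen_bay)}, keep {at(bay), key_at(k1,lab), open(d_office_kitchen)}, require {have(k1), locked(d_kitchen_bay)}
    → {at(bay), have(k1), key_at(k1,lab), locked(d_kitchen_bay), open(d_office_kitchen)}

== RESULT ==
["at(bay)", "have(k1)", "key_at(k1,lab)", "locked(d_kitchen_bay)", "open(d_office_kitchen)"]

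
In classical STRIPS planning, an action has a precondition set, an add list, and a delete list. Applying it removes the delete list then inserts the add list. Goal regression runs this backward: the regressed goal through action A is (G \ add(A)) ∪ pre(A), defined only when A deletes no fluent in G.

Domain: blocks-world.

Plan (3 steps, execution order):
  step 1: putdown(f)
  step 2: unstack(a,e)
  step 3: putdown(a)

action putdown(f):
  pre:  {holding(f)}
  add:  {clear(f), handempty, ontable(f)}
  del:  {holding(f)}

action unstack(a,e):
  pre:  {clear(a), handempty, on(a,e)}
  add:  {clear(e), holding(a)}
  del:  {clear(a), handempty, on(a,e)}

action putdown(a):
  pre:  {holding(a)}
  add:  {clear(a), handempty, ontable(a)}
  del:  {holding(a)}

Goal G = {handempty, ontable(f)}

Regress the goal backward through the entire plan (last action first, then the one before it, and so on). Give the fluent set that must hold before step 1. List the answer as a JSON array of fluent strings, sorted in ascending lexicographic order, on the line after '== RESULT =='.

Regress step by step:
  through step 3 (putdown(a)): drop {handempty}, keep {ontable(f)}, require {holding(a)}
    → {holding(a), ontable(f)}
  through step 2 (unstack(a,e)): drop {holding(a)}, keep {ontable(f)}, require {clear(a), handempty, on(a,e)}
    → {clear(a), handempty, on(a,e), ontable(f)}
  through step 1 (putdown(f)): drop {handempty, ontable(f)}, keep {clear(a), on(a,e)}, require {holding(f)}
    → {clear(a), holding(f), on(a,e)}

== RESULT ==
["clear(a)", "holding(f)", "on(a,e)"]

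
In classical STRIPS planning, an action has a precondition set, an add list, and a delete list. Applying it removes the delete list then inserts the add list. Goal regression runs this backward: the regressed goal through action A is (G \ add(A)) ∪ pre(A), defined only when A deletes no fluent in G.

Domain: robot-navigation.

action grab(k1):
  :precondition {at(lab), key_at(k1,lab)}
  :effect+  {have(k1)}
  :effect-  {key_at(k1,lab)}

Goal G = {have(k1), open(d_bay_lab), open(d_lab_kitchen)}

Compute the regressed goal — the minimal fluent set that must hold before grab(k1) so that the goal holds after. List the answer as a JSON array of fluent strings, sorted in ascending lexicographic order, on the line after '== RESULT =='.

Compute (G \ add) ∪ pre:
  G ∩ del = {}  (empty — regression defined)
  G \ add = {have(k1), open(d_bay_lab), open(d_lab_kitchen)} \ {have(k1)} = {open(d_bay_lab), open(d_lab_kitchen)}
  ∪ pre   = {open(d_bay_lab), open(d_lab_kitchen)} ∪ {at(lab), key_at(k1,lab)}
          = {at(lab), key_at(k1,lab), open(d_bay_lab), open(d_lab_kitchen)}

== RESULT ==
["at(lab)", "key_at(k1,lab)", "open(d_bay_lab)", "open(d_lab_kitchen)"]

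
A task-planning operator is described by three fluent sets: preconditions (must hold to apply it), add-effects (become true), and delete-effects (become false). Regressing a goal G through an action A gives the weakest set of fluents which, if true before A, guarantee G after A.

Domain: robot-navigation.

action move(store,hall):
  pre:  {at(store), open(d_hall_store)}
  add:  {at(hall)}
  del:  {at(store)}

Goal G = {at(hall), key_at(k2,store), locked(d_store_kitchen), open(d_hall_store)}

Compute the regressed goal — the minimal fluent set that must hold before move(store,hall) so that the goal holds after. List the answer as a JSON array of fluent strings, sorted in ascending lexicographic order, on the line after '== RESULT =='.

Regress:
  G ∩ del = {}  (empty — regression defined)
  G \ add = {at(hall), key_at(k2,store), locked(d_store_kitchen), open(d_hall_store)} \ {at(hall)} = {key_at(k2,store), locked(d_store_kitchen), open(d_hall_store)}
  ∪ pre   = {key_at(k2,store), locked(d_store_kitchen), open(d_hall_store)} ∪ {at(store), open(d_hall_store)}
          = {at(store), key_at(k2,store), locked(d_store_kitchen), open(d_hall_store)}

== RESULT ==
["at(store)", "key_at(k2,store)", "locked(d_store_kitchen)", "open(d_hall_store)"]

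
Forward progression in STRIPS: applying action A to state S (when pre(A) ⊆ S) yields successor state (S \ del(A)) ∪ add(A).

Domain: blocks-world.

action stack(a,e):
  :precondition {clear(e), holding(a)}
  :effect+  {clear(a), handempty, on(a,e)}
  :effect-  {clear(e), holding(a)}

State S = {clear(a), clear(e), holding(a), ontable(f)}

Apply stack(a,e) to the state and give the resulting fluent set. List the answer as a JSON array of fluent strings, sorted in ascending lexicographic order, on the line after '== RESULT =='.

Compute (S \ del) ∪ add:
  pre ⊆ S: {clear(e), holding(a)} ⊆ S  — applicable
  S \ del = {clear(a), ontable(f)}
  ∪ add   = {clear(a), handempty, on(a,e), ontable(f)}

== RESULT ==
["clear(a)", "handempty", "on(a,e)", "ontable(f)"]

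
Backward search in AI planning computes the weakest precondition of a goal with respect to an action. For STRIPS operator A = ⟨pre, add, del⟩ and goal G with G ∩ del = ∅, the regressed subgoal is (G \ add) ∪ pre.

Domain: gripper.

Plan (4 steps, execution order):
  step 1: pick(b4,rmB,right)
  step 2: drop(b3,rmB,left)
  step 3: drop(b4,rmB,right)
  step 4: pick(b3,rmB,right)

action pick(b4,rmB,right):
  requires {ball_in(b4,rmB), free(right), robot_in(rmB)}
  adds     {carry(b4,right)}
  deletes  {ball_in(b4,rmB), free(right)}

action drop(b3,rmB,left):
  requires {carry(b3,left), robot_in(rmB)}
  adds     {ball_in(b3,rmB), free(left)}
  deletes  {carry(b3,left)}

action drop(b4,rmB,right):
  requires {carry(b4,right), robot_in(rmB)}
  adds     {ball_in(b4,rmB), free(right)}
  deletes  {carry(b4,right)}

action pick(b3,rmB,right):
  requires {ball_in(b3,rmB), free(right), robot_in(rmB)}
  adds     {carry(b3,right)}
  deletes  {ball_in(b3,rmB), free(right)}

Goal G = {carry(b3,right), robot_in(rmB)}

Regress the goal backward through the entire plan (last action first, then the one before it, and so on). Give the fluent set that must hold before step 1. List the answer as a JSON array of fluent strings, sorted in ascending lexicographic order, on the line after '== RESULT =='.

Regress step by step:
  through step 4 (pick(b3,rmB,right)): drop {carry(b3,right)}, keep {robot_in(rmB)}, require {ball_in(b3,rmB), free(right), robot_in(rmB)}
    → {ball_in(b3,rmB), free(right), robot_in(rmB)}
  through step 3 (drop(b4,rmB,right)): drop {free(right)}, keep {ball_in(b3,rmB), robot_in(rmB)}, require {carry(b4,right), robot_in(rmB)}
    → {ball_in(b3,rmB), carry(b4,right), robot_in(rmB)}
  through step 2 (drop(b3,rmB,left)): drop {ball_in(b3,rmB)}, keep {carry(b4,right), robot_in(rmB)}, require {carry(b3,left), robot_in(rmB)}
    → {carry(b3,left), carry(b4,right), robot_in(rmB)}
  through step 1 (pick(b4,rmB,right)): drop {carry(b4,right)}, keep {carry(b3,left), robot_in(rmB)}, require {ball_in(b4,rmB), free(right), robot_in(rmB)}
    → {ball_in(b4,rmB), carry(b3,left), free(right), robot_in(rmB)}

== RESULT ==
["ball_in(b4,rmB)", "carry(b3,left)", "free(right)", "robot_in(rmB)"]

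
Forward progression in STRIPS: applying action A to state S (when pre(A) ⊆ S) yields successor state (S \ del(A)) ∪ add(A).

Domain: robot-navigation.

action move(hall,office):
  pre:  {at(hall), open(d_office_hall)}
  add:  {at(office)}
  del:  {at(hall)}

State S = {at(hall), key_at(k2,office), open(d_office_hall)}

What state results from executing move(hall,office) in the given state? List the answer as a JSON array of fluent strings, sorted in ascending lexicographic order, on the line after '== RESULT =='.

Progress:
  pre ⊆ S: {at(hall), open(d_office_hall)} ⊆ S  — applicable
  S \ del = {key_at(k2,office), open(d_office_hall)}
  ∪ add   = {at(office), key_at(k2,office), open(d_office_hall)}

== RESULT ==
["at(office)", "key_at(k2,office)", "open(d_office_hall)"]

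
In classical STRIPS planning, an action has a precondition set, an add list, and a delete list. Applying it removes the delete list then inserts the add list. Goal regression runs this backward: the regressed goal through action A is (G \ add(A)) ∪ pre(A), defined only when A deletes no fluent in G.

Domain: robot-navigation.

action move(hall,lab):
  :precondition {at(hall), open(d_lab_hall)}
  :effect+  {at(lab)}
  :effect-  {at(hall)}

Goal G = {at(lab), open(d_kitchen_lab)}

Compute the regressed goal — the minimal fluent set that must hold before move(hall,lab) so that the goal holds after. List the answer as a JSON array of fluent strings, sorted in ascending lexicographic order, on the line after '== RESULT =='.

Regress:
  G ∩ del = {}  (empty — regression defined)
  G \ add = {at(lab), open(d_kitchen_lab)} \ {at(lab)} = {open(d_kitchen_lab)}
  ∪ pre   = {open(d_kitchen_lab)} ∪ {at(hall), open(d_lab_hall)}
          = {at(hall), open(d_kitchen_lab), open(d_lab_hall)}

== RESULT ==
["at(hall)", "open(d_kitchen_lab)", "open(d_lab_hall)"]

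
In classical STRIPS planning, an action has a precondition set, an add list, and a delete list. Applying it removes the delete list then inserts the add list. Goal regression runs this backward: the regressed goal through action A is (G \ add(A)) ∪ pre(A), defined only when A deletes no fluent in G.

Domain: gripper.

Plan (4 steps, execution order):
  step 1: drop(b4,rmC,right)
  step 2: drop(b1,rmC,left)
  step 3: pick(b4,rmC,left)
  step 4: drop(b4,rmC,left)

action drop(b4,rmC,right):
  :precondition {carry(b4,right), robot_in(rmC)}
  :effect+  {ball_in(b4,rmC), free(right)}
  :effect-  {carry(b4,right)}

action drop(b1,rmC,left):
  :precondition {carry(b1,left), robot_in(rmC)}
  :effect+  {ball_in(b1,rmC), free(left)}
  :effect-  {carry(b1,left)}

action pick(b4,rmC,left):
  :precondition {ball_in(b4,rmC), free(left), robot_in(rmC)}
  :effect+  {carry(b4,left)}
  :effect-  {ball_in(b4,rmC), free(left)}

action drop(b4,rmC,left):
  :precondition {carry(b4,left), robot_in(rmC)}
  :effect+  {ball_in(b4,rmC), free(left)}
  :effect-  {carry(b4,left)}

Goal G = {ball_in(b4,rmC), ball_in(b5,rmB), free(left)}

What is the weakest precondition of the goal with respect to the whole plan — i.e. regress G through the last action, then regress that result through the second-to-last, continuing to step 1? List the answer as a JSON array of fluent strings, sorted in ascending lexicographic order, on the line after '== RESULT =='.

Work backward from the goal:
  through step 4 (drop(b4,rmC,left)): drop {ball_in(b4,rmC), free(left)}, keep {ball_in(b5,rmB)}, require {carry(b4,left), robot_in(rmC)}
    → {ball_in(b5,rmB), carry(b4,left), robot_in(rmC)}
  through step 3 (pick(b4,rmC,left)): drop {carry(b4,left)}, keep {ball_in(b5,rmB), robot_in(rmC)}, require {ball_in(b4,rmC), free(left), robot_in(rmC)}
    → {ball_in(b4,rmC), ball_in(b5,rmB), free(left), robot_in(rmC)}
  through step 2 (drop(b1,rmC,left)): drop {free(left)}, keep {ball_in(b4,rmC), ball_in(b5,rmB), robot_in(rmC)}, require {carry(b1,left), robot_in(rmC)}
    → {ball_in(b4,rmC), ball_in(b5,rmB), carry(b1,left), robot_in(rmC)}
  through step 1 (drop(b4,rmC,right)): drop {ball_in(b4,rmC)}, keep {ball_in(b5,rmB), carry(b1,left), robot_in(rmC)}, require {carry(b4,right), robot_in(rmC)}
    → {ball_in(b5,rmB), carry(b1,left), carry(b4,right), robot_in(rmC)}

== RESULT ==
["ball_in(b5,rmB)", "carry(b1,left)", "carry(b4,right)", "robot_in(rmC)"]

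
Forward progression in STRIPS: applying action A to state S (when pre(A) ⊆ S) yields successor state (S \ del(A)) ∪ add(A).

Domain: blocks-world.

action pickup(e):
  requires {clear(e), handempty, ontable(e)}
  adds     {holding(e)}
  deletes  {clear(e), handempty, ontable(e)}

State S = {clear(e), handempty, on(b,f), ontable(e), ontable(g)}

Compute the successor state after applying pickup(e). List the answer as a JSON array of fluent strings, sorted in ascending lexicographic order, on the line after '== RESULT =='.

Compute (S \ del) ∪ add:
  pre ⊆ S: {clear(e), handempty, ontable(e)} ⊆ S  — applicable
  S \ del = {on(b,f), ontable(g)}
  ∪ add   = {holding(e), on(b,f), ontable(g)}

== RESULT ==
["holding(e)", "on(b,f)", "ontable(g)"]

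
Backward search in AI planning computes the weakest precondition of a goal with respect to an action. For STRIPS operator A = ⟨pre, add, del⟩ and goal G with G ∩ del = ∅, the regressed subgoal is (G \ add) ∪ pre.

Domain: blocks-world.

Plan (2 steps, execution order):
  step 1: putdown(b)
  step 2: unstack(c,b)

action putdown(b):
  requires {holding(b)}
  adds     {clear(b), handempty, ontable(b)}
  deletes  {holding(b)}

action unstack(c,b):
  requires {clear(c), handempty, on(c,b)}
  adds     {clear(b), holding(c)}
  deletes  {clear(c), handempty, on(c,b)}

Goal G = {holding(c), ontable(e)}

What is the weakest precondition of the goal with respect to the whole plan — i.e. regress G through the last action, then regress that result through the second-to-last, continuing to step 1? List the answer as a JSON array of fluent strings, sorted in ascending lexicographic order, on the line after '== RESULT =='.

Work backward from the goal:
  through step 2 (unstack(c,b)): drop {holding(c)}, keep {ontable(e)}, require {clear(c), handempty, on(c,b)}
    → {clear(c), handempty, on(c,b), ontable(e)}
  through step 1 (putdown(b)): drop {handempty}, keep {clear(c), on(c,b), ontable(e)}, require {holding(b)}
    → {clear(c), holding(b), on(c,b), ontable(e)}

== RESULT ==
["clear(c)", "holding(b)", "on(c,b)", "ontable(e)"]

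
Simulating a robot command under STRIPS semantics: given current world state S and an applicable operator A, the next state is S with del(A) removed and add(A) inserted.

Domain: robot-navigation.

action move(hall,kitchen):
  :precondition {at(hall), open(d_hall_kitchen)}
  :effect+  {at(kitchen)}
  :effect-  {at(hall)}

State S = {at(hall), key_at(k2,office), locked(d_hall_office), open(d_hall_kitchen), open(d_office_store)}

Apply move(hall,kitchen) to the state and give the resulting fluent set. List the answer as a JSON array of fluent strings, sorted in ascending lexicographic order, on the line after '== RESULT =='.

Progress:
  pre ⊆ S: {at(hall), open(d_hall_kitchen)} ⊆ S  — applicable
  S \ del = {key_at(k2,office), locked(d_hall_office), open(d_hall_kitchen), open(d_office_store)}
  ∪ add   = {at(kitchen), key_at(k2,office), locked(d_hall_office), open(d_hall_kitchen), open(d_office_store)}

== RESULT ==
["at(kitchen)", "key_at(k2,office)", "locked(d_hall_office)", "open(d_hall_kitchen)", "open(d_office_store)"]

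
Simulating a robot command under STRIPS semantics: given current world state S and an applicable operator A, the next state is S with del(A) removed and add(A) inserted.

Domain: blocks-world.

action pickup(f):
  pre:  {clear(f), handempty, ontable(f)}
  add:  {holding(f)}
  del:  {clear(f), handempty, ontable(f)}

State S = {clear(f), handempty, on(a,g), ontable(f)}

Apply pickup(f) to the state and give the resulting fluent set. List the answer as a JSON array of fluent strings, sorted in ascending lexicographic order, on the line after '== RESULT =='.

Progress:
  pre ⊆ S: {clear(f), handempty, ontable(f)} ⊆ S  — applicable
  S \ del = {on(a,g)}
  ∪ add   = {holding(f), on(a,g)}

== RESULT ==
["holding(f)", "on(a,g)"]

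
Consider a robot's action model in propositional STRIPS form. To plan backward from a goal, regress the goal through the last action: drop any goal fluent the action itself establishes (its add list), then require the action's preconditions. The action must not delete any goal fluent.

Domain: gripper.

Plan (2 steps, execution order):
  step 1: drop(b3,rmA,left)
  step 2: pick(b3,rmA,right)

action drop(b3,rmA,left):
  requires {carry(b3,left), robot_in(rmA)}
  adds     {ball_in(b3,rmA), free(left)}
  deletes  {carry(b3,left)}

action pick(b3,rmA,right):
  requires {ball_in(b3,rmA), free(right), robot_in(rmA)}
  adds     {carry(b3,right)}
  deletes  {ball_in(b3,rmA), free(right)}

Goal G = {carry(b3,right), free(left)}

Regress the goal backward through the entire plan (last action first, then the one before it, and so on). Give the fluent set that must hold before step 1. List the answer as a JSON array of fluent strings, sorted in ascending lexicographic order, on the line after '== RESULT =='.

Work backward from the goal:
  through step 2 (pick(b3,rmA,right)): drop {carry(b3,right)}, keep {free(left)}, require {ball_in(b3,rmA), free(right), robot_in(rmA)}
    → {ball_in(b3,rmA), free(left), free(right), robot_in(rmA)}
  through step 1 (drop(b3,rmA,left)): drop {ball_in(b3,rmA), free(left)}, keep {free(right), robot_in(rmA)}, require {carry(b3,left), robot_in(rmA)}
    → {carry(b3,left), free(right), robot_in(rmA)}

== RESULT ==
["carry(b3,left)", "free(right)", "robot_in(rmA)"]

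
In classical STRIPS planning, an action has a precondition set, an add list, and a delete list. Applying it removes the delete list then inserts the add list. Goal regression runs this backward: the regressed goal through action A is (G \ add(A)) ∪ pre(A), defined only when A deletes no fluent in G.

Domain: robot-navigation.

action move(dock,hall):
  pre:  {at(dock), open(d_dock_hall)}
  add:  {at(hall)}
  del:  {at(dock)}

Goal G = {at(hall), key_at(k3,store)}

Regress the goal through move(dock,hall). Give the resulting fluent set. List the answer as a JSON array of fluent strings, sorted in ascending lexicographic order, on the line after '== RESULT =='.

Regress:
  G ∩ del = {}  (empty — regression defined)
  G \ add = {at(hall), key_at(k3,store)} \ {at(hall)} = {key_at(k3,store)}
  ∪ pre   = {key_at(k3,store)} ∪ {at(dock), open(d_dock_hall)}
          = {at(dock), key_at(k3,store), open(d_dock_hall)}

== RESULT ==
["at(dock)", "key_at(k3,store)", "open(d_dock_hall)"]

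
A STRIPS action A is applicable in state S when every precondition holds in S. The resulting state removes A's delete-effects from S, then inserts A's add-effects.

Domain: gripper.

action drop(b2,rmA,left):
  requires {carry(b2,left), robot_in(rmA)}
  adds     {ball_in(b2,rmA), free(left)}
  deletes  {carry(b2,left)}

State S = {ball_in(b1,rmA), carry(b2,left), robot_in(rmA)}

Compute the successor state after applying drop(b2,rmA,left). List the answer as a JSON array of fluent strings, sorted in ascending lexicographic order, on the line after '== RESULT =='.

Progress:
  pre ⊆ S: {carry(b2,left), robot_in(rmA)} ⊆ S  — applicable
  S \ del = {ball_in(b1,rmA), robot_in(rmA)}
  ∪ add   = {ball_in(b1,rmA), ball_in(b2,rmA), free(left), robot_in(rmA)}

== RESULT ==
["ball_in(b1,rmA)", "ball_in(b2,rmA)", "free(left)", "robot_in(rmA)"]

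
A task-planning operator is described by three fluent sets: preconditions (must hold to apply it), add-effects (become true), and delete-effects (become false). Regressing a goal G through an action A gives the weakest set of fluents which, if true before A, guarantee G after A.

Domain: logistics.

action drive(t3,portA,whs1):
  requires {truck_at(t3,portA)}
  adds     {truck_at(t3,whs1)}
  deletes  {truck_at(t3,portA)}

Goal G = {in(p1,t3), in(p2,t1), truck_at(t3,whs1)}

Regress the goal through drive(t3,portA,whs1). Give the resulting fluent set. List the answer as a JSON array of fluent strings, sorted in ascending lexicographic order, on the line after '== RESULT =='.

Regress:
  G ∩ del = {}  (empty — regression defined)
  G \ add = {in(p1,t3), in(p2,t1), truck_at(t3,whs1)} \ {truck_at(t3,whs1)} = {in(p1,t3), in(p2,t1)}
  ∪ pre   = {in(p1,t3), in(p2,t1)} ∪ {truck_at(t3,portA)}
          = {in(p1,t3), in(p2,t1), truck_at(t3,portA)}

== RESULT ==
["in(p1,t3)", "in(p2,t1)", "truck_at(t3,portA)"]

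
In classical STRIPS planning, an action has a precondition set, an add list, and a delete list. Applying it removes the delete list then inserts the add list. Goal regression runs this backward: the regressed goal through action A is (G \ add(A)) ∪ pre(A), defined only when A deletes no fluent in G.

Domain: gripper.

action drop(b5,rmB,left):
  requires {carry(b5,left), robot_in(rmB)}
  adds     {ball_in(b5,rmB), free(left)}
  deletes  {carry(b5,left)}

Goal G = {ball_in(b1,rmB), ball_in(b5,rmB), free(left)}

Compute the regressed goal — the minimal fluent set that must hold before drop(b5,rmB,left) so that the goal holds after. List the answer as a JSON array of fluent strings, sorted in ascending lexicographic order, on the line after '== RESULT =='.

Regress:
  G ∩ del = {}  (empty — regression defined)
  G \ add = {ball_in(b1,rmB), ball_in(b5,rmB), free(left)} \ {ball_in(b5,rmB), free(left)} = {ball_in(b1,rmB)}
  ∪ pre   = {ball_in(b1,rmB)} ∪ {carry(b5,left), robot_in(rmB)}
          = {ball_in(b1,rmB), carry(b5,left), robot_in(rmB)}

== RESULT ==
["ball_in(b1,rmB)", "carry(b5,left)", "robot_in(rmB)"]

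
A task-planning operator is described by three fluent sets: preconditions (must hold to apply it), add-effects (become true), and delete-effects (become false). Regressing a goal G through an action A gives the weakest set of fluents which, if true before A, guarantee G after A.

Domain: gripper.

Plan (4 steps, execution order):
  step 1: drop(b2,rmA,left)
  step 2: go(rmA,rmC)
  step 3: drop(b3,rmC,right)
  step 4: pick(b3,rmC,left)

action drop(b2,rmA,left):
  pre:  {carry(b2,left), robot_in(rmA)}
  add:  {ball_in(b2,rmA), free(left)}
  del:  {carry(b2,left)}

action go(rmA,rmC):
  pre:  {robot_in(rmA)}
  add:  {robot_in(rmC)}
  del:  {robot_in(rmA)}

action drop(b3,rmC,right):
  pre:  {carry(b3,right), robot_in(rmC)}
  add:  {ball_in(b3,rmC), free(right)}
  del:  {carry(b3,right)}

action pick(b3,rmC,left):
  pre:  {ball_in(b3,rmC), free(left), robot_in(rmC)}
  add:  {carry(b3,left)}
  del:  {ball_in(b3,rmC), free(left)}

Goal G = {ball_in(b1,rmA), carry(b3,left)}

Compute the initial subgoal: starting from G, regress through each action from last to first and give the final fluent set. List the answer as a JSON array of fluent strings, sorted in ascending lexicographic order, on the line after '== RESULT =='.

Regress step by step:
  through step 4 (pick(b3,rmC,left)): drop {carry(b3,left)}, keep {ball_in(b1,rmA)}, require {ball_in(b3,rmC), free(left), robot_in(rmC)}
    → {ball_in(b1,rmA), ball_in(b3,rmC), free(left), robot_in(rmC)}
  through step 3 (drop(b3,rmC,right)): drop {ball_in(b3,rmC)}, keep {ball_in(b1,rmA), free(left), robot_in(rmC)}, require {carry(b3,right), robot_in(rmC)}
    → {ball_in(b1,rmA), carry(b3,right), free(left), robot_in(rmC)}
  through step 2 (go(rmA,rmC)): drop {robot_in(rmC)}, keep {ball_in(b1,rmA), carry(b3,right), free(left)}, require {robot_in(rmA)}
    → {ball_in(b1,rmA), carry(b3,right), free(left), robot_in(rmA)}
  through step 1 (drop(b2,rmA,left)): drop {free(left)}, keep {ball_in(b1,rmA), carry(b3,right), robot_in(rmA)}, require {carry(b2,left), robot_in(rmA)}
    → {ball_in(b1,rmA), carry(b2,left), carry(b3,right), robot_in(rmA)}

== RESULT ==
["ball_in(b1,rmA)", "carry(b2,left)", "carry(b3,right)", "robot_in(rmA)"]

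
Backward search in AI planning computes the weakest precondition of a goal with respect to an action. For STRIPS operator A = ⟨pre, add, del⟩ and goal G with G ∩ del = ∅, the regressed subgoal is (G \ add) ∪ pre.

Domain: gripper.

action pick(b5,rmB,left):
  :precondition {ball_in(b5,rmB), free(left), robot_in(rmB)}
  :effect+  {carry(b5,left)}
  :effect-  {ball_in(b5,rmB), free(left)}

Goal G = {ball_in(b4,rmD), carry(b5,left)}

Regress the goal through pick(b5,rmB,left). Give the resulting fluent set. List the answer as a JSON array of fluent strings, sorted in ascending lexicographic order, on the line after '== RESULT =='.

Regress:
  G ∩ del = {}  (empty — regression defined)
  G \ add = {ball_in(b4,rmD), carry(b5,left)} \ {carry(b5,left)} = {ball_in(b4,rmD)}
  ∪ pre   = {ball_in(b4,rmD)} ∪ {ball_in(b5,rmB), free(left), robot_in(rmB)}
          = {ball_in(b4,rmD), ball_in(b5,rmB), free(left), robot_in(rmB)}

== RESULT ==
["ball_in(b4,rmD)", "ball_in(b5,rmB)", "free(left)", "robot_in(rmB)"]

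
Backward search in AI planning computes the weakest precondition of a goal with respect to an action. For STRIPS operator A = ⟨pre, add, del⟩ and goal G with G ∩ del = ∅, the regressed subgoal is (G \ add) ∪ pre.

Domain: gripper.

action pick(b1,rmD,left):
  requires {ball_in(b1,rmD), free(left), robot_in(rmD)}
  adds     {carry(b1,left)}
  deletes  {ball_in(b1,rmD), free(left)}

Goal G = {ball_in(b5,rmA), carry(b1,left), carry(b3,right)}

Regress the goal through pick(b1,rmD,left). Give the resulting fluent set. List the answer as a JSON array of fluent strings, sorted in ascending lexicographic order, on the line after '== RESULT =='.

Regress:
  G ∩ del = {}  (empty — regression defined)
  G \ add = {ball_in(b5,rmA), carry(b1,left), carry(b3,right)} \ {carry(b1,left)} = {ball_in(b5,rmA), carry(b3,right)}
  ∪ pre   = {ball_in(b5,rmA), carry(b3,right)} ∪ {ball_in(b1,rmD), free(left), robot_in(rmD)}
          = {ball_in(b1,rmD), ball_in(b5,rmA), carry(b3,right), free(left), robot_in(rmD)}

== RESULT ==
["ball_in(b1,rmD)", "ball_in(b5,rmA)", "carry(b3,right)", "free(left)", "robot_in(rmD)"]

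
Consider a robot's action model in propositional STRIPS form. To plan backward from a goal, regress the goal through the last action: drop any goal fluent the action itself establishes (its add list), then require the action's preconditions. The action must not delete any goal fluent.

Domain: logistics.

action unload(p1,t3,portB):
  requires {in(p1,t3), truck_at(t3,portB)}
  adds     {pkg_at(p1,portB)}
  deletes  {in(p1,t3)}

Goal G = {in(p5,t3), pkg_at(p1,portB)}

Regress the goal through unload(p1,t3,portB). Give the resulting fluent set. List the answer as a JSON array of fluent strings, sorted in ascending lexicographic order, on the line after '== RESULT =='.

Regress:
  G ∩ del = {}  (empty — regression defined)
  G \ add = {in(p5,t3), pkg_at(p1,portB)} \ {pkg_at(p1,portB)} = {in(p5,t3)}
  ∪ pre   = {in(p5,t3)} ∪ {in(p1,t3), truck_at(t3,portB)}
          = {in(p1,t3), in(p5,t3), truck_at(t3,portB)}

== RESULT ==
["in(p1,t3)", "in(p5,t3)", "truck_at(t3,portB)"]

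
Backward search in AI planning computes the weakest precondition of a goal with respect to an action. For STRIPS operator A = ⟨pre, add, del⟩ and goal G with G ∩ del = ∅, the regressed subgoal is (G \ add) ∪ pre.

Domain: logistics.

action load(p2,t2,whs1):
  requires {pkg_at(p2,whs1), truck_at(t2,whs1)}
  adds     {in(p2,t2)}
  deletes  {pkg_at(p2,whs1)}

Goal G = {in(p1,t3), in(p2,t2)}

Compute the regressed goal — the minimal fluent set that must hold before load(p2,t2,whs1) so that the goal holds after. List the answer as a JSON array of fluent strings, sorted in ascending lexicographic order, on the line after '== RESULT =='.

Compute (G \ add) ∪ pre:
  G ∩ del = {}  (empty — regression defined)
  G \ add = {in(p1,t3), in(p2,t2)} \ {in(p2,t2)} = {in(p1,t3)}
  ∪ pre   = {in(p1,t3)} ∪ {pkg_at(p2,whs1), truck_at(t2,whs1)}
          = {in(p1,t3), pkg_at(p2,whs1), truck_at(t2,whs1)}

== RESULT ==
["in(p1,t3)", "pkg_at(p2,whs1)", "truck_at(t2,whs1)"]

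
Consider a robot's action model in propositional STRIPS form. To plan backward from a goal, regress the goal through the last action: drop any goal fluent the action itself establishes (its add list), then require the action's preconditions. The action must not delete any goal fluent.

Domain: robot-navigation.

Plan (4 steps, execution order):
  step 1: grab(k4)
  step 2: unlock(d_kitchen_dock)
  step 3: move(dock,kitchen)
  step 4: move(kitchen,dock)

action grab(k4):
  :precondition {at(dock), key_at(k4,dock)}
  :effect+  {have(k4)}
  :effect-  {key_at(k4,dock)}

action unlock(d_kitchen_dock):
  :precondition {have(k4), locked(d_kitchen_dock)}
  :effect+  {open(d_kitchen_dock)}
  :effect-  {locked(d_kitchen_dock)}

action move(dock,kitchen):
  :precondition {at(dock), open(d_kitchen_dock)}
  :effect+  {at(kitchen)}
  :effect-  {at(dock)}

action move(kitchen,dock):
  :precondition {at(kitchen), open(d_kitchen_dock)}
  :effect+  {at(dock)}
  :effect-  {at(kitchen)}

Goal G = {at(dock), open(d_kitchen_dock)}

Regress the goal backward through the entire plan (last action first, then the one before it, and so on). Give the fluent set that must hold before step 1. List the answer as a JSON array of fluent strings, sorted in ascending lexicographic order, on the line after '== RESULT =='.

Regress step by step:
  through step 4 (move(kitchen,dock)): drop {at(dock)}, keep {open(d_kitchen_dock)}, require {at(kitchen), open(d_kitchen_dock)}
    → {at(kitchen), open(d_kitchen_dock)}
  through step 3 (move(dock,kitchen)): drop {at(kitchen)}, keep {open(d_kitchen_dock)}, require {at(dock), open(d_kitchen_dock)}
    → {at(dock), open(d_kitchen_dock)}
  through step 2 (unlock(d_kitchen_dock)): drop {open(d_kitchen_dock)}, keep {at(dock)}, require {have(k4), locked(d_kitchen_dock)}
    → {at(dock), have(k4), locked(d_kitchen_dock)}
  through step 1 (grab(k4)): drop {have(k4)}, keep {at(dock), locked(d_kitchen_dock)}, require {at(dock), key_at(k4,dock)}
    → {at(dock), key_at(k4,dock), locked(d_kitchen_dock)}

== RESULT ==
["at(dock)", "key_at(k4,dock)", "locked(d_kitchen_dock)"]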